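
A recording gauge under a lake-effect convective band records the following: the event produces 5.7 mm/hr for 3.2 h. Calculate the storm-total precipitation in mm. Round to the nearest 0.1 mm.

Total = Σ Rᵢ Δtᵢ = 5.7 × 3.2
      = 18.24 = 18.2 mm.

total ≈ 18.2 mm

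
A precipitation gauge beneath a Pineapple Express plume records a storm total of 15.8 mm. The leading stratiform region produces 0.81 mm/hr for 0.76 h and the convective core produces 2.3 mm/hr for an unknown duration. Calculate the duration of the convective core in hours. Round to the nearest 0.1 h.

Known phases: 0.81 × 0.76 = 0.6156 mm.
Remaining depth = 15.8 − 0.6156 = 15.1844 mm.
Duration = 15.1844 / 2.3 = 6.6 h.

duration ≈ 6.6 h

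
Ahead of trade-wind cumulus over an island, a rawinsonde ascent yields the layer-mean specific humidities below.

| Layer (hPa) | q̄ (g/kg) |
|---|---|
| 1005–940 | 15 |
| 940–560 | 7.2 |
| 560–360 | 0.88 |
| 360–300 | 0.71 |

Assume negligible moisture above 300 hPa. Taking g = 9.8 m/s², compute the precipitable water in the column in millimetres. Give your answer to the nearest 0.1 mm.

Precipitable water is the column-integrated vapour mass per unit area: PW = (1/g) Σ q̄ Δp, with q in kg/kg and Δp in Pa (1 kg/m² of water = 1 mm).
Layer 1005–940 hPa: Δp = 65 hPa = 6500 Pa, q̄ = 0.015 kg/kg → 0.015 × 6500 / 9.8 = 9.95 mm
Layer 940–560 hPa: Δp = 380 hPa = 38000 Pa, q̄ = 0.0072 kg/kg → 0.0072 × 38000 / 9.8 = 27.92 mm
Layer 560–360 hPa: Δp = 200 hPa = 20000 Pa, q̄ = 0.00088 kg/kg → 0.00088 × 20000 / 9.8 = 1.80 mm
Layer 360–300 hPa: Δp = 60 hPa = 6000 Pa, q̄ = 0.00071 kg/kg → 0.00071 × 6000 / 9.8 = 0.43 mm
PW = 9.95 + 27.92 + 1.80 + 0.43 = 40.10 ≈ 40.1 mm.

PW ≈ 40.1 mm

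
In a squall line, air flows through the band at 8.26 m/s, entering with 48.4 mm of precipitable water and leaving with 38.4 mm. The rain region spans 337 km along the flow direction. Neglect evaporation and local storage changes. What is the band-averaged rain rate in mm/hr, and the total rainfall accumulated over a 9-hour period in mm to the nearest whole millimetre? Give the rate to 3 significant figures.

R ≈ 0.882 mm/hr; total ≈ 8 mm

Column moisture flux per unit crosswind length is F = V × PW.
Inflow: F_in = 8.26 × 48.4 = 399.784 mm·m/s
Outflow: F_out = 8.26 × 38.4 = 317.184 mm·m/s
Steady-state rate R = (F_in − F_out)/L = (399.784 − 317.184) / 337000 m = 2.451e-04 mm/s.
R = 2.451e-04 × 3600 = 0.882 mm/hr.
Over 9 h: total = 0.882 × 9 = 7.938 ≈ 8 mm.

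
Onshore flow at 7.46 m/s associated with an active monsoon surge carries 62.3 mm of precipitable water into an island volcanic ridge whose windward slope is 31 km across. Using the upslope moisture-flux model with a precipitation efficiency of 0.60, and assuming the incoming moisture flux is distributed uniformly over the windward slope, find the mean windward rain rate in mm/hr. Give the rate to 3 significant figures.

Incoming column moisture flux per unit ridge length: F = V × PW = 7.46 × 62.3 = 464.758 mm·m/s.
Spread over the 31 km slope with efficiency ε = 0.60: R = ε·F/W = 0.60 × 464.758 / 31000 m = 8.995e-03 mm/s.
R = 8.995e-03 × 3600 = 32.4 mm/hr.

R ≈ 32.4 mm/hr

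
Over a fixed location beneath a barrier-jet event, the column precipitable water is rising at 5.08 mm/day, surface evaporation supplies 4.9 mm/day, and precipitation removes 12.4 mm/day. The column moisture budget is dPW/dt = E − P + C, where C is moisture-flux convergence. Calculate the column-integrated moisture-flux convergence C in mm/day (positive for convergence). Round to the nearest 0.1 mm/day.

dPW/dt = +5.08 mm/day.
C = dPW/dt − E + P = (+5.08) − 4.9 + 12.4 = 12.6 mm/day.

C ≈ 12.6 mm/day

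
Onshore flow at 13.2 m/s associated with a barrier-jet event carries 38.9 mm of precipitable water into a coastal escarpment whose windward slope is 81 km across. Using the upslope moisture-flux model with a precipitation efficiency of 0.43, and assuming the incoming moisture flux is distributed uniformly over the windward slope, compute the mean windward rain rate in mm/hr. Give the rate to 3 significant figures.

R ≈ 9.81 mm/hr

Incoming column moisture flux per unit ridge length: F = V × PW = 13.2 × 38.9 = 513.48 mm·m/s.
Spread over the 81 km slope with efficiency ε = 0.43: R = ε·F/W = 0.43 × 513.48 / 81000 m = 2.726e-03 mm/s.
R = 2.726e-03 × 3600 = 9.81 mm/hr.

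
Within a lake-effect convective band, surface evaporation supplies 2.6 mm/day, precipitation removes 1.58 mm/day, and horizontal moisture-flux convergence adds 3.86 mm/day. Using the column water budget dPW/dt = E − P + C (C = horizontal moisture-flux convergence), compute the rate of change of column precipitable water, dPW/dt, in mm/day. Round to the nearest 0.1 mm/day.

dPW/dt ≈ 4.9 mm/day

dPW/dt = E − P + C = 2.6 − 1.58 + (3.86) = 4.9 mm/day.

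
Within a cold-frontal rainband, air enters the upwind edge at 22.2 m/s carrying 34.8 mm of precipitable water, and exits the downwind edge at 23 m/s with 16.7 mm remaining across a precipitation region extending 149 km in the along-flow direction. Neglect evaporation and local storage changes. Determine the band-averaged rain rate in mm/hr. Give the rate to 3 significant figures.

R ≈ 9.39 mm/hr

Column moisture flux per unit crosswind length is F = V × PW.
Inflow: F_in = 22.2 × 34.8 = 772.56 mm·m/s
Outflow: F_out = 23 × 16.7 = 384.1 mm·m/s
Steady-state rate R = (F_in − F_out)/L = (772.56 − 384.1) / 149000 m = 2.607e-03 mm/s.
R = 2.607e-03 × 3600 = 9.39 mm/hr.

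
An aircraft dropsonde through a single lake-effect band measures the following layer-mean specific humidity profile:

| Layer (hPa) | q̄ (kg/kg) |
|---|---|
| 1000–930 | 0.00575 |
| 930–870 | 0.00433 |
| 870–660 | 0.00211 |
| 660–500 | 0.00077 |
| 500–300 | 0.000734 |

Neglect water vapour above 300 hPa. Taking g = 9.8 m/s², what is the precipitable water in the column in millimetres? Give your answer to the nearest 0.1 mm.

PW ≈ 14.0 mm

Precipitable water is the column-integrated vapour mass per unit area: PW = (1/g) Σ q̄ Δp, with q in kg/kg and Δp in Pa (1 kg/m² of water = 1 mm).
Layer 1000–930 hPa: Δp = 70 hPa = 7000 Pa, q̄ = 0.00575 kg/kg → 0.00575 × 7000 / 9.8 = 4.11 mm
Layer 930–870 hPa: Δp = 60 hPa = 6000 Pa, q̄ = 0.00433 kg/kg → 0.00433 × 6000 / 9.8 = 2.65 mm
Layer 870–660 hPa: Δp = 210 hPa = 21000 Pa, q̄ = 0.00211 kg/kg → 0.00211 × 21000 / 9.8 = 4.52 mm
Layer 660–500 hPa: Δp = 160 hPa = 16000 Pa, q̄ = 0.00077 kg/kg → 0.00077 × 16000 / 9.8 = 1.26 mm
Layer 500–300 hPa: Δp = 200 hPa = 20000 Pa, q̄ = 0.000734 kg/kg → 0.000734 × 20000 / 9.8 = 1.50 mm
PW = 4.11 + 2.65 + 4.52 + 1.26 + 1.50 = 14.04 ≈ 14.0 mm.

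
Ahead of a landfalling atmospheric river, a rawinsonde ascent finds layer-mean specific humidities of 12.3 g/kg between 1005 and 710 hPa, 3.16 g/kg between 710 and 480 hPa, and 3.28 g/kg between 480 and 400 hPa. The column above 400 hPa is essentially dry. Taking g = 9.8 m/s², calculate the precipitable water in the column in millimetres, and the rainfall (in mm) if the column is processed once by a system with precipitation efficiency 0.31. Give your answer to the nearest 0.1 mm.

PW ≈ 47.1 mm; rainfall ≈ 14.6 mm

Precipitable water is the column-integrated vapour mass per unit area: PW = (1/g) Σ q̄ Δp, with q in kg/kg and Δp in Pa (1 kg/m² of water = 1 mm).
Layer 1005–710 hPa: Δp = 295 hPa = 29500 Pa, q̄ = 0.0123 kg/kg → 0.0123 × 29500 / 9.8 = 37.03 mm
Layer 710–480 hPa: Δp = 230 hPa = 23000 Pa, q̄ = 0.00316 kg/kg → 0.00316 × 23000 / 9.8 = 7.42 mm
Layer 480–400 hPa: Δp = 80 hPa = 8000 Pa, q̄ = 0.00328 kg/kg → 0.00328 × 8000 / 9.8 = 2.68 mm
PW = 37.03 + 7.42 + 2.68 = 47.13 ≈ 47.1 mm.
Rainfall = ε × PW = 0.31 × 47.1 = 14.6 mm.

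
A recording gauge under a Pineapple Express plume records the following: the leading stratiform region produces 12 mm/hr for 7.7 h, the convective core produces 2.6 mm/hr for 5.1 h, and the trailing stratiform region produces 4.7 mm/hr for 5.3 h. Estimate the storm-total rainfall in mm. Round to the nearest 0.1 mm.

Total = Σ Rᵢ Δtᵢ = 12 × 7.7 + 2.6 × 5.1 + 4.7 × 5.3
      = 92.4 + 13.26 + 24.91 = 130.6 mm.

total ≈ 130.6 mm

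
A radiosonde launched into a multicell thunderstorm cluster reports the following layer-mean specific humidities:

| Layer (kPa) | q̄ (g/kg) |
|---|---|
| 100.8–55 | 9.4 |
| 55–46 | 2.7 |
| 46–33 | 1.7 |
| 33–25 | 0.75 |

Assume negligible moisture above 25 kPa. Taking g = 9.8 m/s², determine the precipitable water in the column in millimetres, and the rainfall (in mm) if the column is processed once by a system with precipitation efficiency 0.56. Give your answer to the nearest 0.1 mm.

Precipitable water is the column-integrated vapour mass per unit area: PW = (1/g) Σ q̄ Δp, with q in kg/kg and Δp in Pa (1 kg/m² of water = 1 mm).
Layer 100.8–55 kPa: Δp = 458 hPa = 45800 Pa, q̄ = 0.0094 kg/kg → 0.0094 × 45800 / 9.8 = 43.93 mm
Layer 55–46 kPa: Δp = 90 hPa = 9000 Pa, q̄ = 0.0027 kg/kg → 0.0027 × 9000 / 9.8 = 2.48 mm
Layer 46–33 kPa: Δp = 130 hPa = 13000 Pa, q̄ = 0.0017 kg/kg → 0.0017 × 13000 / 9.8 = 2.26 mm
Layer 33–25 kPa: Δp = 80 hPa = 8000 Pa, q̄ = 0.00075 kg/kg → 0.00075 × 8000 / 9.8 = 0.61 mm
PW = 43.93 + 2.48 + 2.26 + 0.61 = 49.28 ≈ 49.3 mm.
Rainfall = ε × PW = 0.56 × 49.3 = 27.6 mm.

PW ≈ 49.3 mm; rainfall ≈ 27.6 mm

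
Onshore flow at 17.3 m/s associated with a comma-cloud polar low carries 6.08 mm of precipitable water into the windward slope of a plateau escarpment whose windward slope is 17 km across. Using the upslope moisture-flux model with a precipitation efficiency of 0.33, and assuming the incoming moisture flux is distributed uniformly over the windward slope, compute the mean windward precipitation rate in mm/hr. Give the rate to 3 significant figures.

R ≈ 7.35 mm/hr

Incoming column moisture flux per unit ridge length: F = V × PW = 17.3 × 6.08 = 105.184 mm·m/s.
Spread over the 17 km slope with efficiency ε = 0.33: R = ε·F/W = 0.33 × 105.184 / 17000 m = 2.042e-03 mm/s.
R = 2.042e-03 × 3600 = 7.35 mm/hr.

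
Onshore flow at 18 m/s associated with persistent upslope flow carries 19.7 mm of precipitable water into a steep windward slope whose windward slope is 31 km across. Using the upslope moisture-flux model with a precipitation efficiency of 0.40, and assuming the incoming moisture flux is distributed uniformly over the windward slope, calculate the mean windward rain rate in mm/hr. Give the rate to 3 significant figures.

Incoming column moisture flux per unit ridge length: F = V × PW = 18 × 19.7 = 354.6 mm·m/s.
Spread over the 31 km slope with efficiency ε = 0.40: R = ε·F/W = 0.40 × 354.6 / 31000 m = 4.575e-03 mm/s.
R = 4.575e-03 × 3600 = 16.5 mm/hr.

R ≈ 16.5 mm/hr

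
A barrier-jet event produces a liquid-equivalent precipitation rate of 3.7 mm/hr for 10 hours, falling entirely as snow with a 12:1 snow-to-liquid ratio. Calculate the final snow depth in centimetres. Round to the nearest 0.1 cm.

Liquid-equivalent depth = 3.7 × 10 = 37 mm.
Snow depth = 37 mm × 12 = 444 mm = 44.4 cm.

snow depth ≈ 44.4 cm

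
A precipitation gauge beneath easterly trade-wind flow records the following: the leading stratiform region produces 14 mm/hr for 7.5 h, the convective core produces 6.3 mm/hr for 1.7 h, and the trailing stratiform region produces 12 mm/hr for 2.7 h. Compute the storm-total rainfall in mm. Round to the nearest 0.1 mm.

total ≈ 148.1 mm

Total = Σ Rᵢ Δtᵢ = 14 × 7.5 + 6.3 × 1.7 + 12 × 2.7
      = 105 + 10.71 + 32.4 = 148.1 mm.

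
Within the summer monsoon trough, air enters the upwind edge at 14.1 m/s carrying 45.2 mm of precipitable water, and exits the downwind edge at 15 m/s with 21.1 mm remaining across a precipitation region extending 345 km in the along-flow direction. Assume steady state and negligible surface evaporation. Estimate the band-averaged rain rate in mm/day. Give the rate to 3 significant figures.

Column moisture flux per unit crosswind length is F = V × PW.
Inflow: F_in = 14.1 × 45.2 = 637.32 mm·m/s
Outflow: F_out = 15 × 21.1 = 316.5 mm·m/s
Steady-state rate R = (F_in − F_out)/L = (637.32 − 316.5) / 345000 m = 9.299e-04 mm/s.
R = 9.299e-04 × 3600 × 24 = 80.3 mm/day.

R ≈ 80.3 mm/day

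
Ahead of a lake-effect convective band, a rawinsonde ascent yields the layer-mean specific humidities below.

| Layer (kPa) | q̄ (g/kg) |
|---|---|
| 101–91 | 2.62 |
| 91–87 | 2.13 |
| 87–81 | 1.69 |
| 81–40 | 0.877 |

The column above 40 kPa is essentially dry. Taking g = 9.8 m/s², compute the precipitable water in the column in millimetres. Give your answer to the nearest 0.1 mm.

Precipitable water is the column-integrated vapour mass per unit area: PW = (1/g) Σ q̄ Δp, with q in kg/kg and Δp in Pa (1 kg/m² of water = 1 mm).
Layer 101–91 kPa: Δp = 100 hPa = 10000 Pa, q̄ = 0.00262 kg/kg → 0.00262 × 10000 / 9.8 = 2.67 mm
Layer 91–87 kPa: Δp = 40 hPa = 4000 Pa, q̄ = 0.00213 kg/kg → 0.00213 × 4000 / 9.8 = 0.87 mm
Layer 87–81 kPa: Δp = 60 hPa = 6000 Pa, q̄ = 0.00169 kg/kg → 0.00169 × 6000 / 9.8 = 1.03 mm
Layer 81–40 kPa: Δp = 410 hPa = 41000 Pa, q̄ = 0.000877 kg/kg → 0.000877 × 41000 / 9.8 = 3.67 mm
PW = 2.67 + 0.87 + 1.03 + 3.67 = 8.24 ≈ 8.2 mm.

PW ≈ 8.2 mm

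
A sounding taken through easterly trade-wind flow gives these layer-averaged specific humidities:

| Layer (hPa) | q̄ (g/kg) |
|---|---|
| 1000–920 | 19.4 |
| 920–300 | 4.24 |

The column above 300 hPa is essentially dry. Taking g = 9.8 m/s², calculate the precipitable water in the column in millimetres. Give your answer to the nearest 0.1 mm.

Precipitable water is the column-integrated vapour mass per unit area: PW = (1/g) Σ q̄ Δp, with q in kg/kg and Δp in Pa (1 kg/m² of water = 1 mm).
Layer 1000–920 hPa: Δp = 80 hPa = 8000 Pa, q̄ = 0.0194 kg/kg → 0.0194 × 8000 / 9.8 = 15.84 mm
Layer 920–300 hPa: Δp = 620 hPa = 62000 Pa, q̄ = 0.00424 kg/kg → 0.00424 × 62000 / 9.8 = 26.82 mm
PW = 15.84 + 26.82 = 42.66 ≈ 42.7 mm.

PW ≈ 42.7 mm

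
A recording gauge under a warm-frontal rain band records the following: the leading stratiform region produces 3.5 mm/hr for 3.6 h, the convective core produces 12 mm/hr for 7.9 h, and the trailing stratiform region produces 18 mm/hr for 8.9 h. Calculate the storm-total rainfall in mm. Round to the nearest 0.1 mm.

total ≈ 267.6 mm

Total = Σ Rᵢ Δtᵢ = 3.5 × 3.6 + 12 × 7.9 + 18 × 8.9
      = 12.6 + 94.8 + 160.2 = 267.6 mm.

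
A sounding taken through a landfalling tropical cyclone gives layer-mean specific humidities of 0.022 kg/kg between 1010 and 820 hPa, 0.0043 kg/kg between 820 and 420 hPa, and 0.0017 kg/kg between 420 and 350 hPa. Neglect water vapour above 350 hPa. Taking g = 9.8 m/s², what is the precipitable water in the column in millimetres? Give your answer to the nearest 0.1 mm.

PW ≈ 61.4 mm

Precipitable water is the column-integrated vapour mass per unit area: PW = (1/g) Σ q̄ Δp, with q in kg/kg and Δp in Pa (1 kg/m² of water = 1 mm).
Layer 1010–820 hPa: Δp = 190 hPa = 19000 Pa, q̄ = 0.022 kg/kg → 0.022 × 19000 / 9.8 = 42.65 mm
Layer 820–420 hPa: Δp = 400 hPa = 40000 Pa, q̄ = 0.0043 kg/kg → 0.0043 × 40000 / 9.8 = 17.55 mm
Layer 420–350 hPa: Δp = 70 hPa = 7000 Pa, q̄ = 0.0017 kg/kg → 0.0017 × 7000 / 9.8 = 1.21 mm
PW = 42.65 + 17.55 + 1.21 = 61.41 ≈ 61.4 mm.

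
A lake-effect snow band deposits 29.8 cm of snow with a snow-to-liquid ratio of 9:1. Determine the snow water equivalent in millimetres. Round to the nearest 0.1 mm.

SWE = snow depth / ratio = 29.8 cm / 9 = 3.311 cm = 33.1 mm.

SWE ≈ 33.1 mm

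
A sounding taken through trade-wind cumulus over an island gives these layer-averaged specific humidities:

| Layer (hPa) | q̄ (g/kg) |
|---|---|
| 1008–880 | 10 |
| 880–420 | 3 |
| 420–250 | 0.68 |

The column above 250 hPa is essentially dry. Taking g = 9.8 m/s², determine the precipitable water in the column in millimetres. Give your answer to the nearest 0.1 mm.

PW ≈ 28.3 mm

Precipitable water is the column-integrated vapour mass per unit area: PW = (1/g) Σ q̄ Δp, with q in kg/kg and Δp in Pa (1 kg/m² of water = 1 mm).
Layer 1008–880 hPa: Δp = 128 hPa = 12800 Pa, q̄ = 0.01 kg/kg → 0.01 × 12800 / 9.8 = 13.06 mm
Layer 880–420 hPa: Δp = 460 hPa = 46000 Pa, q̄ = 0.003 kg/kg → 0.003 × 46000 / 9.8 = 14.08 mm
Layer 420–250 hPa: Δp = 170 hPa = 17000 Pa, q̄ = 0.00068 kg/kg → 0.00068 × 17000 / 9.8 = 1.18 mm
PW = 13.06 + 14.08 + 1.18 = 28.32 ≈ 28.3 mm.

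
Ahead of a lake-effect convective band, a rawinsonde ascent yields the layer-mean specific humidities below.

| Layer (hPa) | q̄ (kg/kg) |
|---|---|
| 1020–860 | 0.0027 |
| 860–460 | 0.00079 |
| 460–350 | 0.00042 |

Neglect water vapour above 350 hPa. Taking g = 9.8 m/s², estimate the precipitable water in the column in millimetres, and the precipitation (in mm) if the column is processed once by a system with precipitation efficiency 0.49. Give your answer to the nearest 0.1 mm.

Precipitable water is the column-integrated vapour mass per unit area: PW = (1/g) Σ q̄ Δp, with q in kg/kg and Δp in Pa (1 kg/m² of water = 1 mm).
Layer 1020–860 hPa: Δp = 160 hPa = 16000 Pa, q̄ = 0.0027 kg/kg → 0.0027 × 16000 / 9.8 = 4.41 mm
Layer 860–460 hPa: Δp = 400 hPa = 40000 Pa, q̄ = 0.00079 kg/kg → 0.00079 × 40000 / 9.8 = 3.22 mm
Layer 460–350 hPa: Δp = 110 hPa = 11000 Pa, q̄ = 0.00042 kg/kg → 0.00042 × 11000 / 9.8 = 0.47 mm
PW = 4.41 + 3.22 + 0.47 = 8.10 ≈ 8.1 mm.
Precipitation = ε × PW = 0.49 × 8.1 = 4.0 mm.

PW ≈ 8.1 mm; precipitation ≈ 4.0 mm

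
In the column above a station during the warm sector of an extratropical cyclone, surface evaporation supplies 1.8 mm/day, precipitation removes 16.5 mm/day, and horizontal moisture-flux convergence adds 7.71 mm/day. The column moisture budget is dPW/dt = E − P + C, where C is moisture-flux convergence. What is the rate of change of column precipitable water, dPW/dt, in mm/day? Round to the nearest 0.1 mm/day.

dPW/dt ≈ -7.0 mm/day

dPW/dt = E − P + C = 1.8 − 16.5 + (7.71) = -7.0 mm/day.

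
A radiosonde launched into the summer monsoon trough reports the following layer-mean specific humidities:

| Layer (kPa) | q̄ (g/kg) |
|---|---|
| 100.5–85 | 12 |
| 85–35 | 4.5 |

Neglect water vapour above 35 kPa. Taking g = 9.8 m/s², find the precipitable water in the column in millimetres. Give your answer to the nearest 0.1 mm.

Precipitable water is the column-integrated vapour mass per unit area: PW = (1/g) Σ q̄ Δp, with q in kg/kg and Δp in Pa (1 kg/m² of water = 1 mm).
Layer 100.5–85 kPa: Δp = 155 hPa = 15500 Pa, q̄ = 0.012 kg/kg → 0.012 × 15500 / 9.8 = 18.98 mm
Layer 85–35 kPa: Δp = 500 hPa = 50000 Pa, q̄ = 0.0045 kg/kg → 0.0045 × 50000 / 9.8 = 22.96 mm
PW = 18.98 + 22.96 = 41.94 ≈ 41.9 mm.

PW ≈ 41.9 mm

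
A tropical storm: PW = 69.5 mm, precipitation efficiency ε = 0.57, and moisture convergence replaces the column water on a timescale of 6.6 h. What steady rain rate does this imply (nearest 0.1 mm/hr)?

Each overturning extracts ε × PW = 0.57 × 69.5 = 39.615 mm.
Rate = ε·PW / τ = 39.615 / 6.6 h = 6.0 mm/hr.

R ≈ 6.0 mm/hr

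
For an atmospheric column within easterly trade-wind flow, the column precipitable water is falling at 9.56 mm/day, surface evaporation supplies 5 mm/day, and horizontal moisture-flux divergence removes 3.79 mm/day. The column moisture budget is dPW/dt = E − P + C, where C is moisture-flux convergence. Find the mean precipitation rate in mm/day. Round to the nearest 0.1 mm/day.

dPW/dt = -9.56 mm/day.
P = E + C − dPW/dt = 5 + (-3.79) − (-9.56) = 10.8 mm/day.

P ≈ 10.8 mm/day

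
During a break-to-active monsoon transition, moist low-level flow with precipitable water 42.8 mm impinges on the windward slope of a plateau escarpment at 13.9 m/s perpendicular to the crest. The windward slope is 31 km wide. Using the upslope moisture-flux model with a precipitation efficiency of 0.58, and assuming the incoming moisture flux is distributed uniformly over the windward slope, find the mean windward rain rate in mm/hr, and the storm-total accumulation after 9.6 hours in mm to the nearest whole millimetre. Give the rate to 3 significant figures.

R ≈ 40.1 mm/hr; total ≈ 385 mm

Incoming column moisture flux per unit ridge length: F = V × PW = 13.9 × 42.8 = 594.92 mm·m/s.
Spread over the 31 km slope with efficiency ε = 0.58: R = ε·F/W = 0.58 × 594.92 / 31000 m = 1.113e-02 mm/s.
R = 1.113e-02 × 3600 = 40.1 mm/hr.
Over 9.6 h: total = 40.1 × 9.6 = 384.96 ≈ 385 mm.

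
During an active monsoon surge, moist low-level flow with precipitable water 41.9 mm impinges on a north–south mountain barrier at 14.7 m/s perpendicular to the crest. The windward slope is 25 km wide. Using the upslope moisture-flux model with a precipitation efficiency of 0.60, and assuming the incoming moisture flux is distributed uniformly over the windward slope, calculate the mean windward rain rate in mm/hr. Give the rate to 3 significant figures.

R ≈ 53.2 mm/hr

Incoming column moisture flux per unit ridge length: F = V × PW = 14.7 × 41.9 = 615.93 mm·m/s.
Spread over the 25 km slope with efficiency ε = 0.60: R = ε·F/W = 0.60 × 615.93 / 25000 m = 1.478e-02 mm/s.
R = 1.478e-02 × 3600 = 53.2 mm/hr.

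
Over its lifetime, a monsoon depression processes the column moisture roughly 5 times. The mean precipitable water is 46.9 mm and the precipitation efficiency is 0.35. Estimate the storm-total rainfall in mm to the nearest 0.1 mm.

Each cycle deposits ε × PW = 0.35 × 46.9 = 16.415 mm.
Over 5 cycles: 5 × 16.415 = 82.1 mm.

rainfall ≈ 82.1 mm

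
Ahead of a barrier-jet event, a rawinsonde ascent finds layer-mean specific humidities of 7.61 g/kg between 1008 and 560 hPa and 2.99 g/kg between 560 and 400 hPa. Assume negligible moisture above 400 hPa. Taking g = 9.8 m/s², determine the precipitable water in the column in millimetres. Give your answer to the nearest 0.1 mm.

PW ≈ 39.7 mm

Precipitable water is the column-integrated vapour mass per unit area: PW = (1/g) Σ q̄ Δp, with q in kg/kg and Δp in Pa (1 kg/m² of water = 1 mm).
Layer 1008–560 hPa: Δp = 448 hPa = 44800 Pa, q̄ = 0.00761 kg/kg → 0.00761 × 44800 / 9.8 = 34.79 mm
Layer 560–400 hPa: Δp = 160 hPa = 16000 Pa, q̄ = 0.00299 kg/kg → 0.00299 × 16000 / 9.8 = 4.88 mm
PW = 34.79 + 4.88 = 39.67 ≈ 39.7 mm.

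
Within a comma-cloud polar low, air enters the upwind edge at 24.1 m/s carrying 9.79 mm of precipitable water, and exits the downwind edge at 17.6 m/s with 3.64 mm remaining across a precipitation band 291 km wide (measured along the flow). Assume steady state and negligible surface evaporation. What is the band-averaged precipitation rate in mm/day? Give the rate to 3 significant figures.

R ≈ 51.0 mm/day

Column moisture flux per unit crosswind length is F = V × PW.
Inflow: F_in = 24.1 × 9.79 = 235.939 mm·m/s
Outflow: F_out = 17.6 × 3.64 = 64.064 mm·m/s
Steady-state rate R = (F_in − F_out)/L = (235.939 − 64.064) / 291000 m = 5.906e-04 mm/s.
R = 5.906e-04 × 3600 × 24 = 51.0 mm/day.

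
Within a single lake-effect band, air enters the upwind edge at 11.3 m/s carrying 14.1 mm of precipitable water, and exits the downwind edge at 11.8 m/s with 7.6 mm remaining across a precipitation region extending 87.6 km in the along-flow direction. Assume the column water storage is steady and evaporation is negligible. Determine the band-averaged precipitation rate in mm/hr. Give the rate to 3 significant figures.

R ≈ 2.86 mm/hr

Column moisture flux per unit crosswind length is F = V × PW.
Inflow: F_in = 11.3 × 14.1 = 159.33 mm·m/s
Outflow: F_out = 11.8 × 7.6 = 89.68 mm·m/s
Steady-state rate R = (F_in − F_out)/L = (159.33 − 89.68) / 87600 m = 7.951e-04 mm/s.
R = 7.951e-04 × 3600 = 2.86 mm/hr.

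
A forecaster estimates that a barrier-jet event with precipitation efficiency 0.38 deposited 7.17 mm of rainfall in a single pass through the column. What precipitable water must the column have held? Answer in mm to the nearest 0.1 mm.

PW ≈ 18.9 mm

PW = rainfall / ε = 7.17 / 0.38 = 18.9 mm.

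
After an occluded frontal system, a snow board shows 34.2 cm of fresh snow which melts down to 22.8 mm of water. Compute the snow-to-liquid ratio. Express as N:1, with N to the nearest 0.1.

ratio ≈ 15.0

Ratio = snow depth / SWE = 342 mm / 22.8 mm = 15.0, i.e. 15.0:1.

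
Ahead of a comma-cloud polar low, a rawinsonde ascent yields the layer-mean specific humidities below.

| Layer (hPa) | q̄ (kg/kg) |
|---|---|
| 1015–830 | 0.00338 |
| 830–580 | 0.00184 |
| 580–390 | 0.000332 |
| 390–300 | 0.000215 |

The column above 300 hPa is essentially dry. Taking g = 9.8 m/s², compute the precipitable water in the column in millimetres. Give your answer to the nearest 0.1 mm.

PW ≈ 11.9 mm

Precipitable water is the column-integrated vapour mass per unit area: PW = (1/g) Σ q̄ Δp, with q in kg/kg and Δp in Pa (1 kg/m² of water = 1 mm).
Layer 1015–830 hPa: Δp = 185 hPa = 18500 Pa, q̄ = 0.00338 kg/kg → 0.00338 × 18500 / 9.8 = 6.38 mm
Layer 830–580 hPa: Δp = 250 hPa = 25000 Pa, q̄ = 0.00184 kg/kg → 0.00184 × 25000 / 9.8 = 4.69 mm
Layer 580–390 hPa: Δp = 190 hPa = 19000 Pa, q̄ = 0.000332 kg/kg → 0.000332 × 19000 / 9.8 = 0.64 mm
Layer 390–300 hPa: Δp = 90 hPa = 9000 Pa, q̄ = 0.000215 kg/kg → 0.000215 × 9000 / 9.8 = 0.20 mm
PW = 6.38 + 4.69 + 0.64 + 0.20 = 11.91 ≈ 11.9 mm.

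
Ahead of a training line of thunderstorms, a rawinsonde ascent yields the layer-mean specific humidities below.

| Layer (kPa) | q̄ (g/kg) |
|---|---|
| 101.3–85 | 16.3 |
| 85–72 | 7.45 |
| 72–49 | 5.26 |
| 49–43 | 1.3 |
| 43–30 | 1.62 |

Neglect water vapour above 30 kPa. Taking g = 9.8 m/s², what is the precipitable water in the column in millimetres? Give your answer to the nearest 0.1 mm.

Precipitable water is the column-integrated vapour mass per unit area: PW = (1/g) Σ q̄ Δp, with q in kg/kg and Δp in Pa (1 kg/m² of water = 1 mm).
Layer 101.3–85 kPa: Δp = 163 hPa = 16300 Pa, q̄ = 0.0163 kg/kg → 0.0163 × 16300 / 9.8 = 27.11 mm
Layer 85–72 kPa: Δp = 130 hPa = 13000 Pa, q̄ = 0.00745 kg/kg → 0.00745 × 13000 / 9.8 = 9.88 mm
Layer 72–49 kPa: Δp = 230 hPa = 23000 Pa, q̄ = 0.00526 kg/kg → 0.00526 × 23000 / 9.8 = 12.34 mm
Layer 49–43 kPa: Δp = 60 hPa = 6000 Pa, q̄ = 0.0013 kg/kg → 0.0013 × 6000 / 9.8 = 0.80 mm
Layer 43–30 kPa: Δp = 130 hPa = 13000 Pa, q̄ = 0.00162 kg/kg → 0.00162 × 13000 / 9.8 = 2.15 mm
PW = 27.11 + 9.88 + 12.34 + 0.80 + 2.15 = 52.28 ≈ 52.3 mm.

PW ≈ 52.3 mm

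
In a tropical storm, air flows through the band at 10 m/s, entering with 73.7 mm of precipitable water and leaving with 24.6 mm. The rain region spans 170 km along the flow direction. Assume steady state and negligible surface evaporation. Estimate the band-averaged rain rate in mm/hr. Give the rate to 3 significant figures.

Column moisture flux per unit crosswind length is F = V × PW.
Inflow: F_in = 10 × 73.7 = 737 mm·m/s
Outflow: F_out = 10 × 24.6 = 246 mm·m/s
Steady-state rate R = (F_in − F_out)/L = (737 − 246) / 170000 m = 2.888e-03 mm/s.
R = 2.888e-03 × 3600 = 10.4 mm/hr.

R ≈ 10.4 mm/hr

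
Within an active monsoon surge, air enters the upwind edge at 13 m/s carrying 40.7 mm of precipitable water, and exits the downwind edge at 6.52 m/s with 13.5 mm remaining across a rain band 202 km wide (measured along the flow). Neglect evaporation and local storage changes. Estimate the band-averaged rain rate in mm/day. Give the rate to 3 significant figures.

R ≈ 189 mm/day

Column moisture flux per unit crosswind length is F = V × PW.
Inflow: F_in = 13 × 40.7 = 529.1 mm·m/s
Outflow: F_out = 6.52 × 13.5 = 88.02 mm·m/s
Steady-state rate R = (F_in − F_out)/L = (529.1 − 88.02) / 202000 m = 2.184e-03 mm/s.
R = 2.184e-03 × 3600 × 24 = 189 mm/day.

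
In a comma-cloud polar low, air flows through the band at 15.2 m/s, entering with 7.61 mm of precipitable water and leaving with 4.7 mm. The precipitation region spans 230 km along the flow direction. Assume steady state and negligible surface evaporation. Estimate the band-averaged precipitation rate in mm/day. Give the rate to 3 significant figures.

Column moisture flux per unit crosswind length is F = V × PW.
Inflow: F_in = 15.2 × 7.61 = 115.672 mm·m/s
Outflow: F_out = 15.2 × 4.7 = 71.44 mm·m/s
Steady-state rate R = (F_in − F_out)/L = (115.672 − 71.44) / 230000 m = 1.923e-04 mm/s.
R = 1.923e-04 × 3600 × 24 = 16.6 mm/day.

R ≈ 16.6 mm/day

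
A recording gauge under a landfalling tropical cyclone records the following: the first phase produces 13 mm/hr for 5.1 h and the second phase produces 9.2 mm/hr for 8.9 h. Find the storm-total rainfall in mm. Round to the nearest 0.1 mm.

Total = Σ Rᵢ Δtᵢ = 13 × 5.1 + 9.2 × 8.9
      = 66.3 + 81.88 = 148.2 mm.

total ≈ 148.2 mm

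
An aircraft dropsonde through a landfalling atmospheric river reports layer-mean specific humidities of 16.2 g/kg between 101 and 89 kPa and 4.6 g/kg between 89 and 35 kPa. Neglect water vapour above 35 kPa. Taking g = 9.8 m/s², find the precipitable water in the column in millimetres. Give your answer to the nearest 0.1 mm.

PW ≈ 45.2 mm

Precipitable water is the column-integrated vapour mass per unit area: PW = (1/g) Σ q̄ Δp, with q in kg/kg and Δp in Pa (1 kg/m² of water = 1 mm).
Layer 101–89 kPa: Δp = 120 hPa = 12000 Pa, q̄ = 0.0162 kg/kg → 0.0162 × 12000 / 9.8 = 19.84 mm
Layer 89–35 kPa: Δp = 540 hPa = 54000 Pa, q̄ = 0.0046 kg/kg → 0.0046 × 54000 / 9.8 = 25.35 mm
PW = 19.84 + 25.35 = 45.19 ≈ 45.2 mm.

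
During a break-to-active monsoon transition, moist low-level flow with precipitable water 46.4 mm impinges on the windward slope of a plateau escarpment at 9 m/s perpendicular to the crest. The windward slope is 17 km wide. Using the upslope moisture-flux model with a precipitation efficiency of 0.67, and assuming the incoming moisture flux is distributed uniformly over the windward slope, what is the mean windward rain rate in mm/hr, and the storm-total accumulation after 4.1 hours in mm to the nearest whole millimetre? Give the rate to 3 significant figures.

R ≈ 59.3 mm/hr; total ≈ 243 mm

Incoming column moisture flux per unit ridge length: F = V × PW = 9 × 46.4 = 417.6 mm·m/s.
Spread over the 17 km slope with efficiency ε = 0.67: R = ε·F/W = 0.67 × 417.6 / 17000 m = 1.646e-02 mm/s.
R = 1.646e-02 × 3600 = 59.3 mm/hr.
Over 4.1 h: total = 59.3 × 4.1 = 243.13 ≈ 243 mm.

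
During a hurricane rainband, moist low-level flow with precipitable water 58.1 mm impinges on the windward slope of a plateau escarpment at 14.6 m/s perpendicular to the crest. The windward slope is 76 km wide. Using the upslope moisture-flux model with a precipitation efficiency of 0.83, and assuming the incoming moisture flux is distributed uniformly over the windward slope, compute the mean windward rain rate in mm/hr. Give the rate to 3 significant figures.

R ≈ 33.4 mm/hr

Incoming column moisture flux per unit ridge length: F = V × PW = 14.6 × 58.1 = 848.26 mm·m/s.
Spread over the 76 km slope with efficiency ε = 0.83: R = ε·F/W = 0.83 × 848.26 / 76000 m = 9.264e-03 mm/s.
R = 9.264e-03 × 3600 = 33.4 mm/hr.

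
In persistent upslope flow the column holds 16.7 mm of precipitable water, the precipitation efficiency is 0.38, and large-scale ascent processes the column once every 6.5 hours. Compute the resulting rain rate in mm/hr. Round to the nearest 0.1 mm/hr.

Each overturning extracts ε × PW = 0.38 × 16.7 = 6.346 mm.
Rate = ε·PW / τ = 6.346 / 6.5 h = 1.0 mm/hr.

R ≈ 1.0 mm/hr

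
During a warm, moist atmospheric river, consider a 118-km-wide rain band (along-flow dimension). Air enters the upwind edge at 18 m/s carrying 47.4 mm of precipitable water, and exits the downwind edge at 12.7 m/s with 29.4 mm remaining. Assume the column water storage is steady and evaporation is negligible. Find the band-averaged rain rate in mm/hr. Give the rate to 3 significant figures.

Column moisture flux per unit crosswind length is F = V × PW.
Inflow: F_in = 18 × 47.4 = 853.2 mm·m/s
Outflow: F_out = 12.7 × 29.4 = 373.38 mm·m/s
Steady-state rate R = (F_in − F_out)/L = (853.2 − 373.38) / 118000 m = 4.066e-03 mm/s.
R = 4.066e-03 × 3600 = 14.6 mm/hr.

R ≈ 14.6 mm/hr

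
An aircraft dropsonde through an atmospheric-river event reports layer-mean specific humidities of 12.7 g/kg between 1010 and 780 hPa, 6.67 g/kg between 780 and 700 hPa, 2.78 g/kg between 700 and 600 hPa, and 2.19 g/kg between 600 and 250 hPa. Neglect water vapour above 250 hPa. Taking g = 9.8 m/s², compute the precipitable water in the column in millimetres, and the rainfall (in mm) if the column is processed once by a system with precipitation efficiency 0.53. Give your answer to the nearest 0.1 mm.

Precipitable water is the column-integrated vapour mass per unit area: PW = (1/g) Σ q̄ Δp, with q in kg/kg and Δp in Pa (1 kg/m² of water = 1 mm).
Layer 1010–780 hPa: Δp = 230 hPa = 23000 Pa, q̄ = 0.0127 kg/kg → 0.0127 × 23000 / 9.8 = 29.81 mm
Layer 780–700 hPa: Δp = 80 hPa = 8000 Pa, q̄ = 0.00667 kg/kg → 0.00667 × 8000 / 9.8 = 5.44 mm
Layer 700–600 hPa: Δp = 100 hPa = 10000 Pa, q̄ = 0.00278 kg/kg → 0.00278 × 10000 / 9.8 = 2.84 mm
Layer 600–250 hPa: Δp = 350 hPa = 35000 Pa, q̄ = 0.00219 kg/kg → 0.00219 × 35000 / 9.8 = 7.82 mm
PW = 29.81 + 5.44 + 2.84 + 7.82 = 45.91 ≈ 45.9 mm.
Rainfall = ε × PW = 0.53 × 45.9 = 24.3 mm.

PW ≈ 45.9 mm; rainfall ≈ 24.3 mm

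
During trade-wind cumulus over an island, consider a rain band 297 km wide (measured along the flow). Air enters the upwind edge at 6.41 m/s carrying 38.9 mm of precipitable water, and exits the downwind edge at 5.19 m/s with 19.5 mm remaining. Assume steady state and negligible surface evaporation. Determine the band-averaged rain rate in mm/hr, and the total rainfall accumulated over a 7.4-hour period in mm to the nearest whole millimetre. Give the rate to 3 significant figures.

Column moisture flux per unit crosswind length is F = V × PW.
Inflow: F_in = 6.41 × 38.9 = 249.349 mm·m/s
Outflow: F_out = 5.19 × 19.5 = 101.205 mm·m/s
Steady-state rate R = (F_in − F_out)/L = (249.349 − 101.205) / 297000 m = 4.988e-04 mm/s.
R = 4.988e-04 × 3600 = 1.80 mm/hr.
Over 7.4 h: total = 1.80 × 7.4 = 13.32 ≈ 13 mm.

R ≈ 1.80 mm/hr; total ≈ 13 mm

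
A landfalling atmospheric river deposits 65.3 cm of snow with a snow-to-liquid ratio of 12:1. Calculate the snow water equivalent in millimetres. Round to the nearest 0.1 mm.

SWE = snow depth / ratio = 65.3 cm / 12 = 5.442 cm = 54.4 mm.

SWE ≈ 54.4 mm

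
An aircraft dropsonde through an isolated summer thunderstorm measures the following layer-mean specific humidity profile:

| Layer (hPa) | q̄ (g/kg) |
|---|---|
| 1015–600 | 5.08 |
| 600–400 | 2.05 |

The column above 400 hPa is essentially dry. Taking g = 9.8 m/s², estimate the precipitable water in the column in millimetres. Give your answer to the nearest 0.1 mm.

Precipitable water is the column-integrated vapour mass per unit area: PW = (1/g) Σ q̄ Δp, with q in kg/kg and Δp in Pa (1 kg/m² of water = 1 mm).
Layer 1015–600 hPa: Δp = 415 hPa = 41500 Pa, q̄ = 0.00508 kg/kg → 0.00508 × 41500 / 9.8 = 21.51 mm
Layer 600–400 hPa: Δp = 200 hPa = 20000 Pa, q̄ = 0.00205 kg/kg → 0.00205 × 20000 / 9.8 = 4.18 mm
PW = 21.51 + 4.18 = 25.69 ≈ 25.7 mm.

PW ≈ 25.7 mm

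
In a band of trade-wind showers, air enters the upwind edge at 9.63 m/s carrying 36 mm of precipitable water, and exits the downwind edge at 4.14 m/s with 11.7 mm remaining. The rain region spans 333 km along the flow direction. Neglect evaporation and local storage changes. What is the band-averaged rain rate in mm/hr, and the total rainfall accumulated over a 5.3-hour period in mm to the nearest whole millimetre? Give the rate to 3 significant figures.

Column moisture flux per unit crosswind length is F = V × PW.
Inflow: F_in = 9.63 × 36 = 346.68 mm·m/s
Outflow: F_out = 4.14 × 11.7 = 48.438 mm·m/s
Steady-state rate R = (F_in − F_out)/L = (346.68 − 48.438) / 333000 m = 8.956e-04 mm/s.
R = 8.956e-04 × 3600 = 3.22 mm/hr.
Over 5.3 h: total = 3.22 × 5.3 = 17.066 ≈ 17 mm.

R ≈ 3.22 mm/hr; total ≈ 17 mm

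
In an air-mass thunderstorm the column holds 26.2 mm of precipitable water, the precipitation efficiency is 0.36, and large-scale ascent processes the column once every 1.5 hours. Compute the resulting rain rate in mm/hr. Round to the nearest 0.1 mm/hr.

R ≈ 6.3 mm/hr

Each overturning extracts ε × PW = 0.36 × 26.2 = 9.432 mm.
Rate = ε·PW / τ = 9.432 / 1.5 h = 6.3 mm/hr.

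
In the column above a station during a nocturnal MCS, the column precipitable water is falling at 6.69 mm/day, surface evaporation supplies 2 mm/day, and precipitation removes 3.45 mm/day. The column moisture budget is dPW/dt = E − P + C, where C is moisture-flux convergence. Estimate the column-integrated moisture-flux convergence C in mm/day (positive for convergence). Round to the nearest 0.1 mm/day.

dPW/dt = -6.69 mm/day.
C = dPW/dt − E + P = (-6.69) − 2 + 3.45 = -5.2 mm/day.

C ≈ -5.2 mm/day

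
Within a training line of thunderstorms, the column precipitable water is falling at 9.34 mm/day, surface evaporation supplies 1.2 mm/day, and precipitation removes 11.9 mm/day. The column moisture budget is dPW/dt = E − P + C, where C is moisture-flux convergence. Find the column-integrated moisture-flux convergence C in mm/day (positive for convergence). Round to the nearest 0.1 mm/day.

C ≈ 1.4 mm/day

dPW/dt = -9.34 mm/day.
C = dPW/dt − E + P = (-9.34) − 1.2 + 11.9 = 1.4 mm/day.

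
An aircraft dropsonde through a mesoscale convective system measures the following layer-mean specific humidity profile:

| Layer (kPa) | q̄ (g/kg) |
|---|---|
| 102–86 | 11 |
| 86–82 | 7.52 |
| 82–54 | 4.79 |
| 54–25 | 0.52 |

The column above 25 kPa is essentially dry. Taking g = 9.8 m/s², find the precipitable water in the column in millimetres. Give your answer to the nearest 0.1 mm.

Precipitable water is the column-integrated vapour mass per unit area: PW = (1/g) Σ q̄ Δp, with q in kg/kg and Δp in Pa (1 kg/m² of water = 1 mm).
Layer 102–86 kPa: Δp = 160 hPa = 16000 Pa, q̄ = 0.011 kg/kg → 0.011 × 16000 / 9.8 = 17.96 mm
Layer 86–82 kPa: Δp = 40 hPa = 4000 Pa, q̄ = 0.00752 kg/kg → 0.00752 × 4000 / 9.8 = 3.07 mm
Layer 82–54 kPa: Δp = 280 hPa = 28000 Pa, q̄ = 0.00479 kg/kg → 0.00479 × 28000 / 9.8 = 13.69 mm
Layer 54–25 kPa: Δp = 290 hPa = 29000 Pa, q̄ = 0.00052 kg/kg → 0.00052 × 29000 / 9.8 = 1.54 mm
PW = 17.96 + 3.07 + 13.69 + 1.54 = 36.26 ≈ 36.3 mm.

PW ≈ 36.3 mm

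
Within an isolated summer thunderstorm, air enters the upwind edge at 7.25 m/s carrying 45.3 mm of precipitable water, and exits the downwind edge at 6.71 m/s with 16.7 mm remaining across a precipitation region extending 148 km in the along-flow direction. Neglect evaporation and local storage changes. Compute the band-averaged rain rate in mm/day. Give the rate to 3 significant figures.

Column moisture flux per unit crosswind length is F = V × PW.
Inflow: F_in = 7.25 × 45.3 = 328.425 mm·m/s
Outflow: F_out = 6.71 × 16.7 = 112.057 mm·m/s
Steady-state rate R = (F_in − F_out)/L = (328.425 − 112.057) / 148000 m = 1.462e-03 mm/s.
R = 1.462e-03 × 3600 × 24 = 126 mm/day.

R ≈ 126 mm/day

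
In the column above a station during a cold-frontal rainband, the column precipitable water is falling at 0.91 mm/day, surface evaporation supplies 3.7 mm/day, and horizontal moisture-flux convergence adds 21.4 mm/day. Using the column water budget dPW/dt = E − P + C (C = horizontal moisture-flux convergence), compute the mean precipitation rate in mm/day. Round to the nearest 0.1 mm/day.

P ≈ 26.0 mm/day

dPW/dt = -0.91 mm/day.
P = E + C − dPW/dt = 3.7 + (21.4) − (-0.91) = 26.0 mm/day.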